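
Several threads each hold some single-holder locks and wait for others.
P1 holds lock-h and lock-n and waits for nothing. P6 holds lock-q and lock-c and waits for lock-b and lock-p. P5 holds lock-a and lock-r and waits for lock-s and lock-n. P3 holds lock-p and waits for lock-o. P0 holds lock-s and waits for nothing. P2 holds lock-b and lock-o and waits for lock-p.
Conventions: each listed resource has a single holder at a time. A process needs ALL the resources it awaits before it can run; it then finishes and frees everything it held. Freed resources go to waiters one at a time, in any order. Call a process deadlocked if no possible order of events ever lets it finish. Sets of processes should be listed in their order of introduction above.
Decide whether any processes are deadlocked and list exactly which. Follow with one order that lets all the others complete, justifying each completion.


Deadlocked set: P6, P3 and P2.
Key observation: the wait chain closes on itself along P3 -> P2 -> P3; P6 waits into the deadlock from upstream.
A valid finishing order for the others: P1, P0, P5.
Verifying each step:
  P1 waits on nothing -> runs at once and releases lock-h and lock-n
  P0 waits on nothing -> runs at once and releases lock-s
  P5: everything it awaited (lock-s and lock-n) is free; runs, freeing lock-a and lock-r


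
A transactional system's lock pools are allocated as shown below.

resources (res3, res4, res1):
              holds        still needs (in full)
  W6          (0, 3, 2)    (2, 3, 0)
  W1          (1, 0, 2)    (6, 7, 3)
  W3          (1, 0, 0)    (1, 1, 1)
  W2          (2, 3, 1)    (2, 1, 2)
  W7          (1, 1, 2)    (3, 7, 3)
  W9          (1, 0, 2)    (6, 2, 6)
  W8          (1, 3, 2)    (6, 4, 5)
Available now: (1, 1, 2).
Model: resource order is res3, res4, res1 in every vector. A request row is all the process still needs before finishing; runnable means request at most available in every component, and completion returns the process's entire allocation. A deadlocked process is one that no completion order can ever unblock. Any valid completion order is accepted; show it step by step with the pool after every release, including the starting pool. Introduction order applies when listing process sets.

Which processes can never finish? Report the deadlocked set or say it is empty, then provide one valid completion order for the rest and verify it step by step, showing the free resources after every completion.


Deadlocked set: W1, W9 and W8.
Key observation: no order helps: past W3, W2, W6, W7, the free pool tops out at (5, 8, 7), below what each blocked process needs in res3.
One completion order for the rest: W3, W2, W6, W7. Walking it through:
  pool = (1, 1, 2)
  W3: need (1, 1, 1) fits (1, 1, 2); releases (1, 0, 0), pool now (2, 1, 2)
  W2: need (2, 1, 2) fits (2, 1, 2); releases (2, 3, 1), pool now (4, 4, 3)
  W6: need (2, 3, 0) fits (4, 4, 3); releases (0, 3, 2), pool now (4, 7, 5)
  W7: need (3, 7, 3) fits (4, 7, 5); releases (1, 1, 2), pool now (5, 8, 7)
The stuck group stays short no matter what:
  blocked: W1 wants (6, 7, 3), pool (5, 8, 7) — not enough res3
  blocked: W9 wants (6, 2, 6), pool (5, 8, 7) — not enough res3
  blocked: W8 wants (6, 4, 5), pool (5, 8, 7) — not enough res3


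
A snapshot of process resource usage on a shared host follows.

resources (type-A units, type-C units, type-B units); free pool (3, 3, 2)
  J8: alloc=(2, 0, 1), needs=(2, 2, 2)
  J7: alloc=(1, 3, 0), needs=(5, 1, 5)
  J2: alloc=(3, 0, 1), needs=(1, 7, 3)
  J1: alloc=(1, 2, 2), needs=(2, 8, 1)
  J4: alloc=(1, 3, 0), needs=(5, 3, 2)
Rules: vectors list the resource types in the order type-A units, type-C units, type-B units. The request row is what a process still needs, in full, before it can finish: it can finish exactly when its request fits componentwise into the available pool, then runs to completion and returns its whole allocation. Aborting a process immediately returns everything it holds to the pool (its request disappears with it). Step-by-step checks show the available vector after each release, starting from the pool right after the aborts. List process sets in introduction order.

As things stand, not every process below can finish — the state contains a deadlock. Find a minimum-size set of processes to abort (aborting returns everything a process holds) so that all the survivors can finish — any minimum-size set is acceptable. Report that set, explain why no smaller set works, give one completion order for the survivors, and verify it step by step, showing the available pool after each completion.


Minimum abort set: J1.
Key observation: J7 could never have finished before the abort; with (1, 2, 2) returned by J1, it fits at step 2.
Minimality: the empty abort set fails — the state is deadlocked as it stands.
Survivors finish in the order: J8, J7, J4, J2. Check, step by step (pool after the aborts first):
  pool = (4, 5, 4)
  J8 needs (2, 2, 2) <= (4, 5, 4) -> finishes; pool += (2, 0, 1) = (6, 5, 5)
  J7 needs (5, 1, 5) <= (6, 5, 5) -> finishes; pool += (1, 3, 0) = (7, 8, 5)
  J4 needs (5, 3, 2) <= (7, 8, 5) -> finishes; pool += (1, 3, 0) = (8, 11, 5)
  J2 needs (1, 7, 3) <= (8, 11, 5) -> finishes; pool += (3, 0, 1) = (11, 11, 6)


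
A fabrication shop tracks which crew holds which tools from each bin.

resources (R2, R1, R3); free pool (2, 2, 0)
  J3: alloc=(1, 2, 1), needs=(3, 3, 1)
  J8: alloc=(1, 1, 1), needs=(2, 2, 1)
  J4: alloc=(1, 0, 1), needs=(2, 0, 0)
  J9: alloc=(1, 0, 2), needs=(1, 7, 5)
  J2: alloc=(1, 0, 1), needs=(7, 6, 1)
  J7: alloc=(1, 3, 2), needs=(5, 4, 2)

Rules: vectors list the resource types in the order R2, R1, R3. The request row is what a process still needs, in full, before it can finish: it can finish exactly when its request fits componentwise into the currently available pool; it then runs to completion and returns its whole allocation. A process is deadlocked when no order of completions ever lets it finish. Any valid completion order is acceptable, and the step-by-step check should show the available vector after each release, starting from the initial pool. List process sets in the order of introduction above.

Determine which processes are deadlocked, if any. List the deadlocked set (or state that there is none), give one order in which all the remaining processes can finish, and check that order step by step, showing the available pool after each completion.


Nothing here is deadlocked.
Key observation: J4 fits the free pool immediately, and its release cascades until everyone finishes.
A valid finishing order for the others: J4, J8, J3, J7, J9, J2. Verifying each step:
  pool = (2, 2, 0)
  J4: need (2, 0, 0) fits (2, 2, 0); releases (1, 0, 1), pool now (3, 2, 1)
  J8: need (2, 2, 1) fits (3, 2, 1); releases (1, 1, 1), pool now (4, 3, 2)
  J3: need (3, 3, 1) fits (4, 3, 2); releases (1, 2, 1), pool now (5, 5, 3)
  J7: need (5, 4, 2) fits (5, 5, 3); releases (1, 3, 2), pool now (6, 8, 5)
  J9: need (1, 7, 5) fits (6, 8, 5); releases (1, 0, 2), pool now (7, 8, 7)
  J2: need (7, 6, 1) fits (7, 8, 7); releases (1, 0, 1), pool now (8, 8, 8)


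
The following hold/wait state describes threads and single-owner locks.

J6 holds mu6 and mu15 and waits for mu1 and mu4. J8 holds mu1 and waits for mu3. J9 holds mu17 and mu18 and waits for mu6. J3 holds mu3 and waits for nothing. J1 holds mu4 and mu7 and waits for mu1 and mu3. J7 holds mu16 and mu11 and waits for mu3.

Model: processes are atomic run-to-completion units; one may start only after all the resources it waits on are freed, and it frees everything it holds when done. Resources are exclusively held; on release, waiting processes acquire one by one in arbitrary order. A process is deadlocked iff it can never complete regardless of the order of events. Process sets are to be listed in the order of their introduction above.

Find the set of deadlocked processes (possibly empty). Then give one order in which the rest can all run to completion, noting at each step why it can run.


No process is deadlocked.
Key observation: no waiting chain loops back on itself — every chain ends at a process that waits on nothing, so everyone eventually runs.
A valid finishing order for the others: J3, J8, J1, J6, J7, J9.
Check, step by step:
  run J3 (it waits on nothing); releases mu3
  J8: everything it awaited (mu3) is free; runs, freeing mu1
  J1: everything it awaited (mu1 and mu3) is free; runs, freeing mu4 and mu7
  J6: everything it awaited (mu1 and mu4) is free; runs, freeing mu6 and mu15
  J7: everything it awaited (mu3) is free; runs, freeing mu16 and mu11
  J9: everything it awaited (mu6) is free; runs, freeing mu17 and mu18


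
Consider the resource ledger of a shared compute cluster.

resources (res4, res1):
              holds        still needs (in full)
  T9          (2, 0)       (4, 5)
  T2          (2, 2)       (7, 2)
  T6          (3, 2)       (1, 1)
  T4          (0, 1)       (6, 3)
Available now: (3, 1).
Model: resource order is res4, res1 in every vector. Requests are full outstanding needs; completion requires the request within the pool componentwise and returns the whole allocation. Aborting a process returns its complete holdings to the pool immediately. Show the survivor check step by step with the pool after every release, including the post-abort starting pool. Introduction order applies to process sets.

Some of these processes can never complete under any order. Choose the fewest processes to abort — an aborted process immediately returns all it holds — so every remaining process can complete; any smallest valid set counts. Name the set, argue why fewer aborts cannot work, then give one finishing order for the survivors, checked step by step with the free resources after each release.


The answer: abort T2.
Key observation: T9 had no path to completion before; after the abort of T2 ((2, 2) returned), step 2 is where it fits.
Why nothing smaller works: aborting no one leaves the state deadlocked as given.
The survivors complete as T6, T9, T4. Verifying each step (starting from the post-abort pool):
  pool = (5, 3)
  T6: need (1, 1) fits (5, 3); releases (3, 2), pool now (8, 5)
  T9: need (4, 5) fits (8, 5); releases (2, 0), pool now (10, 5)
  T4: need (6, 3) fits (10, 5); releases (0, 1), pool now (10, 6)


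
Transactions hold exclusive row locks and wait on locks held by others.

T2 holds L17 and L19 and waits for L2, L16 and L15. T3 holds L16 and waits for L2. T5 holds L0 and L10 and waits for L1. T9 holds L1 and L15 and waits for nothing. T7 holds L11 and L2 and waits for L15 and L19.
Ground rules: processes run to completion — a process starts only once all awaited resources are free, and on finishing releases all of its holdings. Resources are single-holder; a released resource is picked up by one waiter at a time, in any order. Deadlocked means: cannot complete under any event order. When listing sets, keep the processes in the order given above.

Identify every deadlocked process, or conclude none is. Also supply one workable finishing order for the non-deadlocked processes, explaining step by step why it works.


Deadlocked: T2, T3 and T7.
Key observation: the cycle T2 -> T3 -> T7 -> T2 can never break — each member waits on the next; no other process is dragged down with it.
A valid finishing order for the others: T9, T5.
Walking it through:
  run T9 (it waits on nothing); releases L1 and L15
  T5 waits on L1 — all released -> runs and releases L0 and L10


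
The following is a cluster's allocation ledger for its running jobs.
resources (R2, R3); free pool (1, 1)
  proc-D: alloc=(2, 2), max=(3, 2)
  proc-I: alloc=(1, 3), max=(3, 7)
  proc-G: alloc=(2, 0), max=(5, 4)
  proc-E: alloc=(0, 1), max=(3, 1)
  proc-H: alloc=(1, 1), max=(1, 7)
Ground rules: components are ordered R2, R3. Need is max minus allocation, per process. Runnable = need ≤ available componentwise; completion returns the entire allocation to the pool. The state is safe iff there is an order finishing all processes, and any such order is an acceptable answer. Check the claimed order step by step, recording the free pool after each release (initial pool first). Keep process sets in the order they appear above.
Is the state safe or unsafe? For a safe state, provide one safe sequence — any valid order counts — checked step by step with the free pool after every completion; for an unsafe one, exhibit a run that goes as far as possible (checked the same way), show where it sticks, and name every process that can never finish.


SAFE — a valid safe sequence is proc-D, proc-E, proc-I, proc-G, proc-H.
Key observation: proc-D is the earliest step where a requested resource binds exactly: need (1, 0), pool (1, 1) at its turn.
Verifying each step:
  pool = (1, 1)
  run proc-D (needs (1, 0), free (1, 1)); after release of (2, 2) the pool is (3, 3)
  run proc-E (needs (3, 0), free (3, 3)); after release of (0, 1) the pool is (3, 4)
  run proc-I (needs (2, 4), free (3, 4)); after release of (1, 3) the pool is (4, 7)
  run proc-G (needs (3, 4), free (4, 7)); after release of (2, 0) the pool is (6, 7)
  run proc-H (needs (0, 6), free (6, 7)); after release of (1, 1) the pool is (7, 8)


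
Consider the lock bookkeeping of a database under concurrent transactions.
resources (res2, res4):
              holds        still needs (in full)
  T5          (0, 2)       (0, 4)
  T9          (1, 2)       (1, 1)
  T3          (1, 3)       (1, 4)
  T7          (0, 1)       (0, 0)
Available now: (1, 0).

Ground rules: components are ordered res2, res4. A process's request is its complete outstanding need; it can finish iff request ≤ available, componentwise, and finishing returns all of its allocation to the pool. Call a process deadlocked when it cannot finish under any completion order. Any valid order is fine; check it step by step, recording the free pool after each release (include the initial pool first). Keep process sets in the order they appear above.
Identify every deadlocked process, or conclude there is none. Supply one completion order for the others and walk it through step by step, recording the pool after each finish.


The deadlocked set is T5 and T3.
Key observation: no order helps: past T7, T9, the free pool tops out at (2, 3), below what each blocked process needs in res4.
The rest can finish in the order T7, T9. Walking it through:
  pool = (1, 0)
  T7 needs (0, 0) <= (1, 0) -> finishes; pool += (0, 1) = (1, 1)
  T9 needs (1, 1) <= (1, 1) -> finishes; pool += (1, 2) = (2, 3)
The blocked processes can never fit:
  T5 still needs (0, 4) but only (2, 3) is free — short on res4
  T3 still needs (1, 4) but only (2, 3) is free — short on res4


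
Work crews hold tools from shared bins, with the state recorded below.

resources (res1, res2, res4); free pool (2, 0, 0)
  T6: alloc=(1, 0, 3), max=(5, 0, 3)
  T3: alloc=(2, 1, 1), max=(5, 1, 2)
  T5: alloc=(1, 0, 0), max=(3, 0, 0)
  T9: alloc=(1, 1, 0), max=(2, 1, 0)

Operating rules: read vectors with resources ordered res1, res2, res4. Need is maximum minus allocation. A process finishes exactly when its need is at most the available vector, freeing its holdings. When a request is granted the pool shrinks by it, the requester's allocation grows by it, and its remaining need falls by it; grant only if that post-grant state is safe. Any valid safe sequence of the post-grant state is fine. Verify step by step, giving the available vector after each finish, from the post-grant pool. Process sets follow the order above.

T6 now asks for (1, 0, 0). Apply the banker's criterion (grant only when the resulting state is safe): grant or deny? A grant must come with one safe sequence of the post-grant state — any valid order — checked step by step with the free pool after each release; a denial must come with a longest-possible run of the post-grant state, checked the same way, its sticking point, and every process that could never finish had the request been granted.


GRANT: granting preserves safety; a valid post-grant sequence is T9, T5, T6, T3.
Key observation: with (1, 0, 0) left after the transfer, T9 can run at once — the state stays safe.
Step-by-step check of the post-grant state:
  pool = (1, 0, 0)
  T9 needs (1, 0, 0) <= (1, 0, 0) -> finishes; pool += (1, 1, 0) = (2, 1, 0)
  T5 needs (2, 0, 0) <= (2, 1, 0) -> finishes; pool += (1, 0, 0) = (3, 1, 0)
  T6 needs (3, 0, 0) <= (3, 1, 0) -> finishes; pool += (2, 0, 3) = (5, 1, 3)
  T3 needs (3, 0, 1) <= (5, 1, 3) -> finishes; pool += (2, 1, 1) = (7, 2, 4)


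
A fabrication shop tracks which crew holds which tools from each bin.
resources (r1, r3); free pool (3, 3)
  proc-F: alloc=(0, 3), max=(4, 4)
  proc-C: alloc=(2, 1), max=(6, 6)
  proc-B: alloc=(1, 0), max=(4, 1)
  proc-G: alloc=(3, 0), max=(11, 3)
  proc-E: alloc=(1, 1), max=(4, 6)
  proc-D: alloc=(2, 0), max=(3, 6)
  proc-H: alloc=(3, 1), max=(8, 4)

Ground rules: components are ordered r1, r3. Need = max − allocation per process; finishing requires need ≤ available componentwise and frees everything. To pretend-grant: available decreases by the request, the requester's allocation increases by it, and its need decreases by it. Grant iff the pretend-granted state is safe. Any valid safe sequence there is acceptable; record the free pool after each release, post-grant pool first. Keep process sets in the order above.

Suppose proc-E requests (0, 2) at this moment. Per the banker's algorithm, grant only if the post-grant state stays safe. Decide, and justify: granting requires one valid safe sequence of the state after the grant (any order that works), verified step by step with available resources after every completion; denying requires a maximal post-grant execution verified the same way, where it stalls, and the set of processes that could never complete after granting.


GRANT — the state after the grant stays safe, e.g. via proc-B, proc-F, proc-E, proc-H, proc-D, proc-C, proc-G.
Key observation: the transfer keeps a workable pool ((3, 1)); proc-B starts the safe sequence.
Check on the post-grant state, step by step:
  pool = (3, 1)
  proc-B: need (3, 1) fits (3, 1); releases (1, 0), pool now (4, 1)
  proc-F: need (4, 1) fits (4, 1); releases (0, 3), pool now (4, 4)
  proc-E: need (3, 3) fits (4, 4); releases (1, 3), pool now (5, 7)
  proc-H: need (5, 3) fits (5, 7); releases (3, 1), pool now (8, 8)
  proc-D: need (1, 6) fits (8, 8); releases (2, 0), pool now (10, 8)
  proc-C: need (4, 5) fits (10, 8); releases (2, 1), pool now (12, 9)
  proc-G: need (8, 3) fits (12, 9); releases (3, 0), pool now (15, 9)


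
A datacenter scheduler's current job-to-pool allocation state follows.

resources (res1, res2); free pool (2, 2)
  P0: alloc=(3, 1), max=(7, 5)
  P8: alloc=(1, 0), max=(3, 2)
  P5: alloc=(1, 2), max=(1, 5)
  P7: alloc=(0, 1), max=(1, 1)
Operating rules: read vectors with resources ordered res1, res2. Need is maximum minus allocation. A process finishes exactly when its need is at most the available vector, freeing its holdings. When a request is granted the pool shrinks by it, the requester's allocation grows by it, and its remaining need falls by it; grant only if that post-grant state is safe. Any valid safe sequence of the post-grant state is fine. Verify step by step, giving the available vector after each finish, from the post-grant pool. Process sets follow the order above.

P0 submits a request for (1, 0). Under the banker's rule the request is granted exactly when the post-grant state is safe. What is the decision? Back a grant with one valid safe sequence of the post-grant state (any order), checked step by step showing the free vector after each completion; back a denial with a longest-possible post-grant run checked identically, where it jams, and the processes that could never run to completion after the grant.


GRANT: granting preserves safety; a valid post-grant sequence is P7, P5, P8, P0.
Key observation: even at the reduced pool (1, 2), P7 fits immediately, so safety survives the grant.
Step-by-step check of the post-grant state:
  pool = (1, 2)
  P7 needs (1, 0) <= (1, 2) -> finishes; pool += (0, 1) = (1, 3)
  P5 needs (0, 3) <= (1, 3) -> finishes; pool += (1, 2) = (2, 5)
  P8 needs (2, 2) <= (2, 5) -> finishes; pool += (1, 0) = (3, 5)
  P0 needs (3, 4) <= (3, 5) -> finishes; pool += (4, 1) = (7, 6)


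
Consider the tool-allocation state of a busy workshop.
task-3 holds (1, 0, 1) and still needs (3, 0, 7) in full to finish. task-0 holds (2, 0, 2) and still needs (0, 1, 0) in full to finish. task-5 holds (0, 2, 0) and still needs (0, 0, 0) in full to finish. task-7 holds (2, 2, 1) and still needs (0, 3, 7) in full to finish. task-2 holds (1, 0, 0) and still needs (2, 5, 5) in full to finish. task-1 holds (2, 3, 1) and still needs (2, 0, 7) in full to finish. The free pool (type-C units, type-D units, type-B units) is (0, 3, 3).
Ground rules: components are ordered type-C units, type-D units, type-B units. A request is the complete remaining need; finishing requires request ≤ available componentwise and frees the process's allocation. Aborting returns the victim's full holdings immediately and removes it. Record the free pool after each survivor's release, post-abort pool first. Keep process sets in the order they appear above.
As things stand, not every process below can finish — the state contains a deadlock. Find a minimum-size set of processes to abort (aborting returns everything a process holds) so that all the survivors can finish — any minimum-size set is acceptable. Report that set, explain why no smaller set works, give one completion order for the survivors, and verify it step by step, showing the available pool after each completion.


Minimum abort set: task-7 and task-1.
Key observation: before aborting task-7 and task-1, task-3 was permanently blocked — no order could ever run it; afterwards it completes at step 2.
Why nothing smaller works — every single abort fails: task-3 alone leaves task-7 blocked (short on type-B units); task-0 alone leaves task-3 blocked (short on type-B units); task-5 alone leaves task-3 blocked (short on type-B units); task-7 alone leaves task-3 blocked (short on type-B units); task-2 alone leaves task-3 blocked (short on type-B units); task-1 alone leaves task-3 blocked (short on type-B units).
The survivors complete as task-0, task-3, task-2, task-5. Verifying each step (starting from the post-abort pool):
  pool = (4, 8, 5)
  task-0 needs (0, 1, 0) <= (4, 8, 5) -> finishes; pool += (2, 0, 2) = (6, 8, 7)
  task-3 needs (3, 0, 7) <= (6, 8, 7) -> finishes; pool += (1, 0, 1) = (7, 8, 8)
  task-2 needs (2, 5, 5) <= (7, 8, 8) -> finishes; pool += (1, 0, 0) = (8, 8, 8)
  task-5 needs (0, 0, 0) <= (8, 8, 8) -> finishes; pool += (0, 2, 0) = (8, 10, 8)


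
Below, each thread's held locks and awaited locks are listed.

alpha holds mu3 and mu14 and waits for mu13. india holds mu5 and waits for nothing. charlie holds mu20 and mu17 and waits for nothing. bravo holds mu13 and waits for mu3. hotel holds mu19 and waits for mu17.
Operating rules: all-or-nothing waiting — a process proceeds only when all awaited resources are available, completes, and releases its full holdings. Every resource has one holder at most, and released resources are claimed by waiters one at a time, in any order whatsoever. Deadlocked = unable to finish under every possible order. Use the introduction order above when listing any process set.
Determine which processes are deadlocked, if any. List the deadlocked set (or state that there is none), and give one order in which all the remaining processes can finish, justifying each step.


The deadlocked set is alpha and bravo.
Key observation: the cycle alpha -> bravo -> alpha can never break — each member waits on the next; no other process is dragged down with it.
One completion order for the rest: charlie, hotel, india.
Walking it through:
  charlie: no waits; runs immediately, freeing mu20 and mu17
  hotel waits on mu17 — all released -> runs and releases mu19
  india: no waits; runs immediately, freeing mu5


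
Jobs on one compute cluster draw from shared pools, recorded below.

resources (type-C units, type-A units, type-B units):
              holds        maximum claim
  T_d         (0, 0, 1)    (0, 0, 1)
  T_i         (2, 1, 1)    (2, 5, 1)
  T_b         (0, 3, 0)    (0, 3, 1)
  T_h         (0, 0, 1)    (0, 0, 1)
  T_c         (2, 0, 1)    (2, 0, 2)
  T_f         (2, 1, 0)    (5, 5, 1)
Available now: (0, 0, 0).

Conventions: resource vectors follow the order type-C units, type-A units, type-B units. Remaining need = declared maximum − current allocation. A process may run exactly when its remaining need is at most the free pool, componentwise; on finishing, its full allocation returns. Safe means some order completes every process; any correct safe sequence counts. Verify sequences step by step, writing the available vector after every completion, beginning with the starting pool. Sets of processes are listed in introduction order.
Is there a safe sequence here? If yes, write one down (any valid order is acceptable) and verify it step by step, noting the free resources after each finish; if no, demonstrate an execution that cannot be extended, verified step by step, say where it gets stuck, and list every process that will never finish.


UNSAFE — no complete ordering exists.
Key observation: once T_d, T_c, T_b, T_h finish, the pool peaks at (2, 3, 3) — and every remaining process still needs more type-A units than that.
The run T_d, T_c, T_b, T_h cannot be extended any further. Step-by-step check:
  pool = (0, 0, 0)
  T_d: need (0, 0, 0) fits (0, 0, 0); releases (0, 0, 1), pool now (0, 0, 1)
  T_c: need (0, 0, 1) fits (0, 0, 1); releases (2, 0, 1), pool now (2, 0, 2)
  T_b: need (0, 0, 1) fits (2, 0, 2); releases (0, 3, 0), pool now (2, 3, 2)
  T_h: need (0, 0, 0) fits (2, 3, 2); releases (0, 0, 1), pool now (2, 3, 3)
  T_i cannot run: need (0, 4, 0) vs free (2, 3, 3) (insufficient type-A units)
  T_f cannot run: need (3, 4, 1) vs free (2, 3, 3) (insufficient type-C units and type-A units)
Processes that can never finish: T_i and T_f.


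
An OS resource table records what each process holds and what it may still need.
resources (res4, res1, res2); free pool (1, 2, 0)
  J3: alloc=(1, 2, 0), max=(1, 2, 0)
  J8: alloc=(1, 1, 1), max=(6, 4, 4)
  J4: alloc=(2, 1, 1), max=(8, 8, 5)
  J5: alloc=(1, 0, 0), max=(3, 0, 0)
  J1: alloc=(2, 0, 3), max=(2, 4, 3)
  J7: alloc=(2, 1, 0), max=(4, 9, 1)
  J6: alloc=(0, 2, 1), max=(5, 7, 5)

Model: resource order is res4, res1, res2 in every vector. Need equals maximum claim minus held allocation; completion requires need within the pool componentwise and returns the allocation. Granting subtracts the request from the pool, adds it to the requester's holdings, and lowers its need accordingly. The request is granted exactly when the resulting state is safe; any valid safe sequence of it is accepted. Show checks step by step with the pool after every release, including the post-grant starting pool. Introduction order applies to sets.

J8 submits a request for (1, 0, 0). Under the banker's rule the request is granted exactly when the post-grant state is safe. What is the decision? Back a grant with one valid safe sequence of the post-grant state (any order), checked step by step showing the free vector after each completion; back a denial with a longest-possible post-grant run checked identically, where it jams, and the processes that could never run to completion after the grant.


GRANT — the state after the grant stays safe, e.g. via J3, J1, J5, J8, J6, J4, J7.
Key observation: the transfer keeps a workable pool ((0, 2, 0)); J3 starts the safe sequence.
Check on the post-grant state, step by step:
  pool = (0, 2, 0)
  J3 needs (0, 0, 0) <= (0, 2, 0) -> finishes; pool += (1, 2, 0) = (1, 4, 0)
  J1 needs (0, 4, 0) <= (1, 4, 0) -> finishes; pool += (2, 0, 3) = (3, 4, 3)
  J5 needs (2, 0, 0) <= (3, 4, 3) -> finishes; pool += (1, 0, 0) = (4, 4, 3)
  J8 needs (4, 3, 3) <= (4, 4, 3) -> finishes; pool += (2, 1, 1) = (6, 5, 4)
  J6 needs (5, 5, 4) <= (6, 5, 4) -> finishes; pool += (0, 2, 1) = (6, 7, 5)
  J4 needs (6, 7, 4) <= (6, 7, 5) -> finishes; pool += (2, 1, 1) = (8, 8, 6)
  J7 needs (2, 8, 1) <= (8, 8, 6) -> finishes; pool += (2, 1, 0) = (10, 9, 6)


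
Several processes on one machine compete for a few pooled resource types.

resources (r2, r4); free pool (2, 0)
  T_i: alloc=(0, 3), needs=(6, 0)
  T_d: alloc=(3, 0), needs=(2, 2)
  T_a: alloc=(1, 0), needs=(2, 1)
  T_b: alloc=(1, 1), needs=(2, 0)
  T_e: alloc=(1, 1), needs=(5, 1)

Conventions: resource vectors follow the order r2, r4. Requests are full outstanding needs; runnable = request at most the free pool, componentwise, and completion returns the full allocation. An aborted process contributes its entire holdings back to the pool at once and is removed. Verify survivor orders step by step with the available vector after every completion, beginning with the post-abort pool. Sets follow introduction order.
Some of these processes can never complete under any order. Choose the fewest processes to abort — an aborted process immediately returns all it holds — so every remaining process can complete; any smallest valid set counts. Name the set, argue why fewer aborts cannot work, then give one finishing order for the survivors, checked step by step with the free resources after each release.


The answer: abort T_i.
Key observation: the deadlocked T_d becomes finishable only because T_i released (0, 3); it completes at step 1 below.
Why nothing smaller works: aborting no one leaves the state deadlocked as given.
Survivors finish in the order: T_d, T_a, T_b, T_e. Walking it through (pool after the aborts first):
  pool = (2, 3)
  run T_d (needs (2, 2), free (2, 3)); after release of (3, 0) the pool is (5, 3)
  run T_a (needs (2, 1), free (5, 3)); after release of (1, 0) the pool is (6, 3)
  run T_b (needs (2, 0), free (6, 3)); after release of (1, 1) the pool is (7, 4)
  run T_e (needs (5, 1), free (7, 4)); after release of (1, 1) the pool is (8, 5)


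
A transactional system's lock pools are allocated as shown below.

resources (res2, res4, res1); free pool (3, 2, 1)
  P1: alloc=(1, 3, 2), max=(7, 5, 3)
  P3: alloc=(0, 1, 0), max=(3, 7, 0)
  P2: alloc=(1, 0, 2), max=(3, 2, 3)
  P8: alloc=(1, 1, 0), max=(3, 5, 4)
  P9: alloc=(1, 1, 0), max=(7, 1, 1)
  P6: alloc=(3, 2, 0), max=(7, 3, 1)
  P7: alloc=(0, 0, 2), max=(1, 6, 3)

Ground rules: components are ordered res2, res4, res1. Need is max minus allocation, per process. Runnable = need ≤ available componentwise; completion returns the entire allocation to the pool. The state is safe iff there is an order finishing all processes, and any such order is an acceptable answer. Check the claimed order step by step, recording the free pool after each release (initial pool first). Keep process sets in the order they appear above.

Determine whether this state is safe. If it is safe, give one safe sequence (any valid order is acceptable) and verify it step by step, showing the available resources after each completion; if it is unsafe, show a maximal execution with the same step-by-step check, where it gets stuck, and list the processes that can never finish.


SAFE, for example via the order P2, P6, P9, P1, P3, P8, P7.
Key observation: reading the order forward, P2 is the first process whose need (2, 2, 1) meets the free pool (3, 2, 1) exactly on a resource it requests.
Step-by-step check:
  pool = (3, 2, 1)
  P2: need (2, 2, 1) fits (3, 2, 1); releases (1, 0, 2), pool now (4, 2, 3)
  P6: need (4, 1, 1) fits (4, 2, 3); releases (3, 2, 0), pool now (7, 4, 3)
  P9: need (6, 0, 1) fits (7, 4, 3); releases (1, 1, 0), pool now (8, 5, 3)
  P1: need (6, 2, 1) fits (8, 5, 3); releases (1, 3, 2), pool now (9, 8, 5)
  P3: need (3, 6, 0) fits (9, 8, 5); releases (0, 1, 0), pool now (9, 9, 5)
  P8: need (2, 4, 4) fits (9, 9, 5); releases (1, 1, 0), pool now (10, 10, 5)
  P7: need (1, 6, 1) fits (10, 10, 5); releases (0, 0, 2), pool now (10, 10, 7)


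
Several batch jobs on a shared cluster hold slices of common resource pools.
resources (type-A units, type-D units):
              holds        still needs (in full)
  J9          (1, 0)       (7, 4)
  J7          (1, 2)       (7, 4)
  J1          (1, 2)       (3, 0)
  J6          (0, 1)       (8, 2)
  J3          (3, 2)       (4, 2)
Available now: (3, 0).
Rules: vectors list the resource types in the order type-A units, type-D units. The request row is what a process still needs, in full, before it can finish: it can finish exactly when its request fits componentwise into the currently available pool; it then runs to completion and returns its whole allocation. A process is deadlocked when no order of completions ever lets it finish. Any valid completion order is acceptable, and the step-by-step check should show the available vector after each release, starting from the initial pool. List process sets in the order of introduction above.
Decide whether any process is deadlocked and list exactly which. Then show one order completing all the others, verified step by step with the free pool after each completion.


No process is deadlocked.
Key observation: J1 leads a chain of completions in which each release enables another process.
One completion order for the rest: J1, J3, J7, J9, J6. Check, step by step:
  pool = (3, 0)
  J1 needs (3, 0) <= (3, 0) -> finishes; pool += (1, 2) = (4, 2)
  J3 needs (4, 2) <= (4, 2) -> finishes; pool += (3, 2) = (7, 4)
  J7 needs (7, 4) <= (7, 4) -> finishes; pool += (1, 2) = (8, 6)
  J9 needs (7, 4) <= (8, 6) -> finishes; pool += (1, 0) = (9, 6)
  J6 needs (8, 2) <= (9, 6) -> finishes; pool += (0, 1) = (9, 7)


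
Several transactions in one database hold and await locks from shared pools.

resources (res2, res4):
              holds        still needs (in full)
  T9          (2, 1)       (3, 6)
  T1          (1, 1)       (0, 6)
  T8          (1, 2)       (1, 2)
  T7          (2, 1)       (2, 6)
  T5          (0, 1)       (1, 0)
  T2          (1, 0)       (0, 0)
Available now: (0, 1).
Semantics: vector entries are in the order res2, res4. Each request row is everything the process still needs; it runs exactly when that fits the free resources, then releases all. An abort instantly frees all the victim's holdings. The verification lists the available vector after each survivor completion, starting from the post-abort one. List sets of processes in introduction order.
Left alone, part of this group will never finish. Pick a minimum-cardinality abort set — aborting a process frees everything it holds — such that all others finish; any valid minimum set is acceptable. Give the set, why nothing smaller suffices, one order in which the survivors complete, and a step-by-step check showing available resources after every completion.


Minimum abort set: T9 and T7.
Key observation: the deadlocked T1 becomes finishable only because T9 and T7 released (4, 2); it completes at step 4 below.
No one abort is enough; case by case: T9 alone leaves T1 blocked (short on res4); T1 alone leaves T9 blocked (short on res4); T8 alone leaves T9 blocked (short on res2 and res4); T7 alone leaves T9 blocked (short on res4); T5 alone leaves T9 blocked (short on res2 and res4); T2 alone leaves T9 blocked (short on res2 and res4).
One survivor order: T8, T5, T2, T1. Verifying each step (post-abort pool first):
  pool = (4, 3)
  run T8 (needs (1, 2), free (4, 3)); after release of (1, 2) the pool is (5, 5)
  run T5 (needs (1, 0), free (5, 5)); after release of (0, 1) the pool is (5, 6)
  run T2 (needs (0, 0), free (5, 6)); after release of (1, 0) the pool is (6, 6)
  run T1 (needs (0, 6), free (6, 6)); after release of (1, 1) the pool is (7, 7)


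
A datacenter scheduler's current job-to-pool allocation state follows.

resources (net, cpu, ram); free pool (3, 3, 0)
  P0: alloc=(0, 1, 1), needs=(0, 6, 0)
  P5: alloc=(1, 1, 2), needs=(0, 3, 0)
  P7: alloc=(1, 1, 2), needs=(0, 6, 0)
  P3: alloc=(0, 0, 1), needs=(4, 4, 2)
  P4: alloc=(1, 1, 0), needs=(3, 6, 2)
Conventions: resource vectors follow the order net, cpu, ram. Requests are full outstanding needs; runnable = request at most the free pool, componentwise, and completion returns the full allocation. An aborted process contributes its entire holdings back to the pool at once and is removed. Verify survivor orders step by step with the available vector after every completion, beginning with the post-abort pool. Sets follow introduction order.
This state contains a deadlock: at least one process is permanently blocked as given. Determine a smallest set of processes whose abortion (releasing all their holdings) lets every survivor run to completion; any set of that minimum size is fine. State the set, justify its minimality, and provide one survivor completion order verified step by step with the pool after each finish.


The answer: abort P7 and P4.
Key observation: P0 had no path to completion before; after the abort of P7 and P4 ((2, 2, 2) returned), step 2 is where it fits.
Minimality, checking each single-abort alternative: P0 alone leaves P7 blocked (short on cpu); P5 alone leaves P0 blocked (short on cpu); P7 alone leaves P0 blocked (short on cpu); P3 alone leaves P0 blocked (short on cpu); P4 alone leaves P0 blocked (short on cpu).
The survivors complete as P5, P0, P3. Verifying each step (starting from the post-abort pool):
  pool = (5, 5, 2)
  P5: need (0, 3, 0) fits (5, 5, 2); releases (1, 1, 2), pool now (6, 6, 4)
  P0: need (0, 6, 0) fits (6, 6, 4); releases (0, 1, 1), pool now (6, 7, 5)
  P3: need (4, 4, 2) fits (6, 7, 5); releases (0, 0, 1), pool now (6, 7, 6)


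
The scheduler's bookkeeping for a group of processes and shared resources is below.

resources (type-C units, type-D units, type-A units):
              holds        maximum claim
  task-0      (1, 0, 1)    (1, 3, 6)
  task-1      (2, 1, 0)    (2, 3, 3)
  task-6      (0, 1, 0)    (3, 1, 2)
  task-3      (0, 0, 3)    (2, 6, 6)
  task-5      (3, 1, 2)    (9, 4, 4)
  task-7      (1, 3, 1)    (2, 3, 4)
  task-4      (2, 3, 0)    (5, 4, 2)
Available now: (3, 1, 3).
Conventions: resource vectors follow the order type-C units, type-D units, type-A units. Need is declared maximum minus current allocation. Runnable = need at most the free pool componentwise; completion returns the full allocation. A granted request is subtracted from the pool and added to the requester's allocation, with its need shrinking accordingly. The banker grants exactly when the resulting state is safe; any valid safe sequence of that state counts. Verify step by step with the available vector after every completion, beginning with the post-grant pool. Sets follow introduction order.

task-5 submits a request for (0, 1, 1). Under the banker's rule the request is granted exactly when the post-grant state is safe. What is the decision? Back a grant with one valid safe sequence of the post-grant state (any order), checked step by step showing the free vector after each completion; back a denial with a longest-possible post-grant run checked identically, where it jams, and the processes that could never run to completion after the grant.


DENY — the pretend-granted state is unsafe.
Key observation: after task-6, task-4 the pool peaks at (5, 4, 2), and each blocked process is short somewhere: task-0 on type-A units; task-1 on type-A units; task-3 on type-D units, type-A units; task-5 on type-C units; task-7 on type-A units.
After a pretend grant, a maximal execution: task-6, task-4 — then nothing else fits. Check, step by step:
  pool = (3, 0, 2)
  task-6: need (3, 0, 2) fits (3, 0, 2); releases (0, 1, 0), pool now (3, 1, 2)
  task-4: need (3, 1, 2) fits (3, 1, 2); releases (2, 3, 0), pool now (5, 4, 2)
  task-0 still needs (0, 3, 5) but only (5, 4, 2) is free — short on type-A units
  task-1 still needs (0, 2, 3) but only (5, 4, 2) is free — short on type-A units
  task-3 still needs (2, 6, 3) but only (5, 4, 2) is free — short on type-D units and type-A units
  task-5 still needs (6, 2, 1) but only (5, 4, 2) is free — short on type-C units
  task-7 still needs (1, 0, 3) but only (5, 4, 2) is free — short on type-A units
Had the request been granted, task-0, task-1, task-3, task-5 and task-7 could never finish.


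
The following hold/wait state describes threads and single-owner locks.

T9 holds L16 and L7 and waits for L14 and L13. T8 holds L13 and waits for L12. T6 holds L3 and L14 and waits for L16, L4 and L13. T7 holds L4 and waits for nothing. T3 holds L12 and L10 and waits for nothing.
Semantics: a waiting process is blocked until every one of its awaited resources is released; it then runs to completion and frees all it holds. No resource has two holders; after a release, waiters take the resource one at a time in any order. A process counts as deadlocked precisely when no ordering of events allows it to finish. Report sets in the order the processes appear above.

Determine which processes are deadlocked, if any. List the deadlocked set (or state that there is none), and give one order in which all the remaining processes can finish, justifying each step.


Deadlocked: T9 and T6.
Key observation: along T9 -> T6 -> T9, each member waits on what the next one holds — a deadlock; no other process is dragged down with it.
One completion order for the rest: T3, T8, T7.
Walking it through:
  run T3 (it waits on nothing); releases L12 and L10
  T8 waits on L12 — all released -> runs and releases L13
  run T7 (it waits on nothing); releases L4
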